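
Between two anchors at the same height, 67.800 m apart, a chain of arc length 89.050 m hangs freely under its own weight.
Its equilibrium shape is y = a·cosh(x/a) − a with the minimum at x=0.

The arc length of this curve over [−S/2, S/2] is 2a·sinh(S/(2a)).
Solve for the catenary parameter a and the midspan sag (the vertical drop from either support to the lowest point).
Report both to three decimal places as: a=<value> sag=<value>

a=25.808 sag=25.656

seed: a₀ = √(S³/(24(L−S))) = √(67.800³/(24·21.250)) = 24.720625
iter 1: u=1.371325  f(a)=+2.090e+00  f'(a)=-2.065e+00  a ← 24.720625 − (+2.090e+00/-2.065e+00) = 25.732684
iter 2: u=1.317391  f(a)=+1.352e-01  f'(a)=-1.806e+00  a ← 25.732684 − (+1.352e-01/-1.806e+00) = 25.807555
iter 3: u=1.313569  f(a)=+6.523e-04  f'(a)=-1.788e+00  a ← 25.807555 − (+6.523e-04/-1.788e+00) = 25.807920
iter 4: u=1.313550  f(a)=+1.535e-08  f'(a)=-1.788e+00  a ← 25.807920 − (+1.535e-08/-1.788e+00) = 25.807920
iter 5: u=1.313550  f(a)=+1.421e-14  f'(a)=-1.788e+00  a ← 25.807920 − (+1.421e-14/-1.788e+00) = 25.807920
converged: |Δa| < 1e-12 after 5 iterations
sag = a·(cosh(S/(2a)) − 1) = 25.807920·(cosh(1.313550) − 1) = 25.655896
T_max/T_min = cosh(S/(2a)) = 1.994109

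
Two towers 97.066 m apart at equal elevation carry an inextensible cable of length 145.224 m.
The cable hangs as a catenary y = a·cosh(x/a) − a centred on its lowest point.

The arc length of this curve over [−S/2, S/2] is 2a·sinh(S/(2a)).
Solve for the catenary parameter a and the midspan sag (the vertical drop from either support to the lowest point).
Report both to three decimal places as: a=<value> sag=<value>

a=30.022 sag=48.552

seed: a₀ = √(S³/(24(L−S))) = √(97.066³/(24·48.158)) = 28.129425
iter 1: u=1.725346  f(a)=+7.698e+00  f'(a)=-4.558e+00  a ← 28.129425 − (+7.698e+00/-4.558e+00) = 29.818272
iter 2: u=1.627626  f(a)=+7.477e-01  f'(a)=-3.712e+00  a ← 29.818272 − (+7.477e-01/-3.712e+00) = 30.019716
iter 3: u=1.616704  f(a)=+8.731e-03  f'(a)=-3.626e+00  a ← 30.019716 − (+8.731e-03/-3.626e+00) = 30.022124
iter 4: u=1.616574  f(a)=+1.221e-06  f'(a)=-3.625e+00  a ← 30.022124 − (+1.221e-06/-3.625e+00) = 30.022125
iter 5: u=1.616574  f(a)=+2.842e-14  f'(a)=-3.625e+00  a ← 30.022125 − (+2.842e-14/-3.625e+00) = 30.022125
converged: |Δa| < 1e-12 after 5 iterations
sag = a·(cosh(S/(2a)) − 1) = 30.022125·(cosh(1.616574) − 1) = 48.551602
T_max/T_min = cosh(S/(2a)) = 2.617194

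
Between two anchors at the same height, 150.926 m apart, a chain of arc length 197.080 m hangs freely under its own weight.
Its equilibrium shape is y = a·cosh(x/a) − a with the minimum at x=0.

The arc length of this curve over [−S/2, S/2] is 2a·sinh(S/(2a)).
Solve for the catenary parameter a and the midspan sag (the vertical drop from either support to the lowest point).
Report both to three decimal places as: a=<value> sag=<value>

a=58.105 sag=56.291

seed: a₀ = √(S³/(24(L−S))) = √(150.926³/(24·46.154)) = 55.710339
iter 1: u=1.354560  f(a)=+4.424e+00  f'(a)=-1.982e+00  a ← 55.710339 − (+4.424e+00/-1.982e+00) = 57.942932
iter 2: u=1.302368  f(a)=+2.798e-01  f'(a)=-1.738e+00  a ← 57.942932 − (+2.798e-01/-1.738e+00) = 58.103937
iter 3: u=1.298759  f(a)=+1.287e-03  f'(a)=-1.722e+00  a ← 58.103937 − (+1.287e-03/-1.722e+00) = 58.104684
iter 4: u=1.298742  f(a)=+2.749e-08  f'(a)=-1.722e+00  a ← 58.104684 − (+2.749e-08/-1.722e+00) = 58.104684
iter 5: u=1.298742  f(a)=+2.842e-14  f'(a)=-1.722e+00  a ← 58.104684 − (+2.842e-14/-1.722e+00) = 58.104684
converged: |Δa| < 1e-12 after 5 iterations
sag = a·(cosh(S/(2a)) − 1) = 58.104684·(cosh(1.298742) − 1) = 56.290621
T_max/T_min = cosh(S/(2a)) = 1.968779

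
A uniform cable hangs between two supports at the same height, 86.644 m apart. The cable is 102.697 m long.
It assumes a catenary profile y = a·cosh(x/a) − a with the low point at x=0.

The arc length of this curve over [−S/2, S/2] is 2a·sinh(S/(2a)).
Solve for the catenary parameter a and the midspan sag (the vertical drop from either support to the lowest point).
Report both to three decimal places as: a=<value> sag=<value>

a=42.185 sag=24.270

seed: a₀ = √(S³/(24(L−S))) = √(86.644³/(24·16.053)) = 41.088853
iter 1: u=1.054349  f(a)=+9.163e-01  f'(a)=-8.718e-01  a ← 41.088853 − (+9.163e-01/-8.718e-01) = 42.139887
iter 2: u=1.028052  f(a)=+3.633e-02  f'(a)=-8.039e-01  a ← 42.139887 − (+3.633e-02/-8.039e-01) = 42.185086
iter 3: u=1.026951  f(a)=+6.236e-05  f'(a)=-8.011e-01  a ← 42.185086 − (+6.236e-05/-8.011e-01) = 42.185164
iter 4: u=1.026949  f(a)=+1.844e-10  f'(a)=-8.011e-01  a ← 42.185164 − (+1.844e-10/-8.011e-01) = 42.185164
iter 5: u=1.026949  f(a)=+0.000e+00  f'(a)=-8.011e-01  a ← 42.185164 − (+0.000e+00/-8.011e-01) = 42.185164
converged: |Δa| < 1e-12 after 5 iterations
sag = a·(cosh(S/(2a)) − 1) = 42.185164·(cosh(1.026949) − 1) = 24.269757
T_max/T_min = cosh(S/(2a)) = 1.575315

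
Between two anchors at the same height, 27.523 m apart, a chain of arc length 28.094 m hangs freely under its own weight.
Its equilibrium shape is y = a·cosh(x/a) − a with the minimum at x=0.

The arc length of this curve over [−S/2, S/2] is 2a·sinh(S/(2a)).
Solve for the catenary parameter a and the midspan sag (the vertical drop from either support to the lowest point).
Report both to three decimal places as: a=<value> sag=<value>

seed: a₀ = √(S³/(24(L−S))) = √(27.523³/(24·0.571)) = 39.004973
iter 1: u=0.352814  f(a)=+3.564e-03  f'(a)=-2.964e-02  a ← 39.004973 − (+3.564e-03/-2.964e-02) = 39.125211
iter 2: u=0.351730  f(a)=+1.655e-05  f'(a)=-2.937e-02  a ← 39.125211 − (+1.655e-05/-2.937e-02) = 39.125775
iter 3: u=0.351725  f(a)=+3.604e-10  f'(a)=-2.937e-02  a ← 39.125775 − (+3.604e-10/-2.937e-02) = 39.125775
iter 4: u=0.351725  f(a)=+0.000e+00  f'(a)=-2.937e-02  a ← 39.125775 − (+0.000e+00/-2.937e-02) = 39.125775
converged: |Δa| < 1e-12 after 4 iterations
sag = a·(cosh(S/(2a)) − 1) = 39.125775·(cosh(0.351725) − 1) = 2.445182
T_max/T_min = cosh(S/(2a)) = 1.062495

a=39.126 sag=2.445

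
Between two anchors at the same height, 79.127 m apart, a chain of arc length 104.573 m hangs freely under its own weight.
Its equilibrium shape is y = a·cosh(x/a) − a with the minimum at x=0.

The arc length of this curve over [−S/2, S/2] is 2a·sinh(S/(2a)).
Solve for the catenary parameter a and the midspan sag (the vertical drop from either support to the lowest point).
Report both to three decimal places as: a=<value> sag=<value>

a=29.765 sag=30.400

seed: a₀ = √(S³/(24(L−S))) = √(79.127³/(24·25.446)) = 28.482078
iter 1: u=1.389066  f(a)=+2.571e+00  f'(a)=-2.156e+00  a ← 28.482078 − (+2.571e+00/-2.156e+00) = 29.674345
iter 2: u=1.333256  f(a)=+1.702e-01  f'(a)=-1.879e+00  a ← 29.674345 − (+1.702e-01/-1.879e+00) = 29.764931
iter 3: u=1.329198  f(a)=+8.635e-04  f'(a)=-1.860e+00  a ← 29.764931 − (+8.635e-04/-1.860e+00) = 29.765395
iter 4: u=1.329178  f(a)=+2.247e-08  f'(a)=-1.860e+00  a ← 29.765395 − (+2.247e-08/-1.860e+00) = 29.765395
iter 5: u=1.329178  f(a)=+0.000e+00  f'(a)=-1.860e+00  a ← 29.765395 − (+0.000e+00/-1.860e+00) = 29.765395
converged: |Δa| < 1e-12 after 5 iterations
sag = a·(cosh(S/(2a)) − 1) = 29.765395·(cosh(1.329178) − 1) = 30.399851
T_max/T_min = cosh(S/(2a)) = 2.021315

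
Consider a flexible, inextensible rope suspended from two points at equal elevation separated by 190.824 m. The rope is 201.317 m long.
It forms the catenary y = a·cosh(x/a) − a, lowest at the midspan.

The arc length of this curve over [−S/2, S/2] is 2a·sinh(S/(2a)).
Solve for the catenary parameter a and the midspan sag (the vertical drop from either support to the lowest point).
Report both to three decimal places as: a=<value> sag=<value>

seed: a₀ = √(S³/(24(L−S))) = √(190.824³/(24·10.493)) = 166.109333
iter 1: u=0.574393  f(a)=+1.745e-01  f'(a)=-1.306e-01  a ← 166.109333 − (+1.745e-01/-1.306e-01) = 167.445634
iter 2: u=0.569809  f(a)=+2.128e-03  f'(a)=-1.274e-01  a ← 167.445634 − (+2.128e-03/-1.274e-01) = 167.462336
iter 3: u=0.569752  f(a)=+3.251e-07  f'(a)=-1.274e-01  a ← 167.462336 − (+3.251e-07/-1.274e-01) = 167.462338
iter 4: u=0.569752  f(a)=-2.842e-14  f'(a)=-1.274e-01  a ← 167.462338 − (-2.842e-14/-1.274e-01) = 167.462338
converged: |Δa| < 1e-12 after 4 iterations
sag = a·(cosh(S/(2a)) − 1) = 167.462338·(cosh(0.569752) − 1) = 27.923865
T_max/T_min = cosh(S/(2a)) = 1.166747

a=167.462 sag=27.924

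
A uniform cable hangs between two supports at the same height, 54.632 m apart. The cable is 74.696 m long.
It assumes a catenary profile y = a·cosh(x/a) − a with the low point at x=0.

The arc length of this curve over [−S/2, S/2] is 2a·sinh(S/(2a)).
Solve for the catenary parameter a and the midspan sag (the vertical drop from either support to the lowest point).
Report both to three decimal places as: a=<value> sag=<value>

a=19.340 sag=22.718

seed: a₀ = √(S³/(24(L−S))) = √(54.632³/(24·20.064)) = 18.401629
iter 1: u=1.484434  f(a)=+2.330e+00  f'(a)=-2.701e+00  a ← 18.401629 − (+2.330e+00/-2.701e+00) = 19.264474
iter 2: u=1.417947  f(a)=+1.739e-01  f'(a)=-2.311e+00  a ← 19.264474 − (+1.739e-01/-2.311e+00) = 19.339724
iter 3: u=1.412430  f(a)=+1.142e-03  f'(a)=-2.281e+00  a ← 19.339724 − (+1.142e-03/-2.281e+00) = 19.340224
iter 4: u=1.412393  f(a)=+4.990e-08  f'(a)=-2.281e+00  a ← 19.340224 − (+4.990e-08/-2.281e+00) = 19.340224
iter 5: u=1.412393  f(a)=+0.000e+00  f'(a)=-2.281e+00  a ← 19.340224 − (+0.000e+00/-2.281e+00) = 19.340224
converged: |Δa| < 1e-12 after 5 iterations
sag = a·(cosh(S/(2a)) − 1) = 19.340224·(cosh(1.412393) − 1) = 22.718275
T_max/T_min = cosh(S/(2a)) = 2.174665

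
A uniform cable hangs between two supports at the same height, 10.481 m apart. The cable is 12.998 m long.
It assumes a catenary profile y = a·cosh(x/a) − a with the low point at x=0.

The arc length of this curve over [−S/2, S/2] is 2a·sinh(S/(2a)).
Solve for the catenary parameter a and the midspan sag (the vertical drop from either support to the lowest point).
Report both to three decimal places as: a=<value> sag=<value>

seed: a₀ = √(S³/(24(L−S))) = √(10.481³/(24·2.517)) = 4.365730
iter 1: u=1.200372  f(a)=+1.877e-01  f'(a)=-1.328e+00  a ← 4.365730 − (+1.877e-01/-1.328e+00) = 4.507058
iter 2: u=1.162732  f(a)=+9.499e-03  f'(a)=-1.197e+00  a ← 4.507058 − (+9.499e-03/-1.197e+00) = 4.514996
iter 3: u=1.160688  f(a)=+2.720e-05  f'(a)=-1.190e+00  a ← 4.514996 − (+2.720e-05/-1.190e+00) = 4.515019
iter 4: u=1.160682  f(a)=+2.245e-10  f'(a)=-1.190e+00  a ← 4.515019 − (+2.245e-10/-1.190e+00) = 4.515019
iter 5: u=1.160682  f(a)=+1.776e-15  f'(a)=-1.190e+00  a ← 4.515019 − (+1.776e-15/-1.190e+00) = 4.515019
converged: |Δa| < 1e-12 after 5 iterations
sag = a·(cosh(S/(2a)) − 1) = 4.515019·(cosh(1.160682) − 1) = 3.398413
T_max/T_min = cosh(S/(2a)) = 1.752691

a=4.515 sag=3.398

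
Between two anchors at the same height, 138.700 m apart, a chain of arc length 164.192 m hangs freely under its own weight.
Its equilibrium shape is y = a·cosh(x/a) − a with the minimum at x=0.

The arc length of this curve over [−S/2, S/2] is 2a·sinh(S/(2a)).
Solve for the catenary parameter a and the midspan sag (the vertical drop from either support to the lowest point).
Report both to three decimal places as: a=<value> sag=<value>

seed: a₀ = √(S³/(24(L−S))) = √(138.700³/(24·25.492)) = 66.040008
iter 1: u=1.050121  f(a)=+1.443e+00  f'(a)=-8.606e-01  a ← 66.040008 − (+1.443e+00/-8.606e-01) = 67.716850
iter 2: u=1.024117  f(a)=+5.679e-02  f'(a)=-7.940e-01  a ← 67.716850 − (+5.679e-02/-7.940e-01) = 67.788369
iter 3: u=1.023037  f(a)=+9.593e-05  f'(a)=-7.914e-01  a ← 67.788369 − (+9.593e-05/-7.914e-01) = 67.788490
iter 4: u=1.023035  f(a)=+2.747e-10  f'(a)=-7.914e-01  a ← 67.788490 − (+2.747e-10/-7.914e-01) = 67.788490
iter 5: u=1.023035  f(a)=-2.842e-14  f'(a)=-7.914e-01  a ← 67.788490 − (-2.842e-14/-7.914e-01) = 67.788490
converged: |Δa| < 1e-12 after 5 iterations
sag = a·(cosh(S/(2a)) − 1) = 67.788490·(cosh(1.023035) − 1) = 38.677620
T_max/T_min = cosh(S/(2a)) = 1.570563

a=67.788 sag=38.678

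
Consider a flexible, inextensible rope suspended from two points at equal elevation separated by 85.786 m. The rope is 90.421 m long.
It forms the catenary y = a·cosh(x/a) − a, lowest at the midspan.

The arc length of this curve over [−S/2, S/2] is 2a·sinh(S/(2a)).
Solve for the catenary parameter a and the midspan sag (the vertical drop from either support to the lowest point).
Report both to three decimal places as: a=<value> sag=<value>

a=75.938 sag=12.439

seed: a₀ = √(S³/(24(L−S))) = √(85.786³/(24·4.635)) = 75.334539
iter 1: u=0.569367  f(a)=+7.571e-02  f'(a)=-1.271e-01  a ← 75.334539 − (+7.571e-02/-1.271e-01) = 75.930282
iter 2: u=0.564900  f(a)=+9.075e-04  f'(a)=-1.241e-01  a ← 75.930282 − (+9.075e-04/-1.241e-01) = 75.937597
iter 3: u=0.564845  f(a)=+1.339e-07  f'(a)=-1.240e-01  a ← 75.937597 − (+1.339e-07/-1.240e-01) = 75.937598
iter 4: u=0.564845  f(a)=+1.421e-14  f'(a)=-1.240e-01  a ← 75.937598 − (+1.421e-14/-1.240e-01) = 75.937598
converged: |Δa| < 1e-12 after 4 iterations
sag = a·(cosh(S/(2a)) − 1) = 75.937598·(cosh(0.564845) − 1) = 12.439481
T_max/T_min = cosh(S/(2a)) = 1.163812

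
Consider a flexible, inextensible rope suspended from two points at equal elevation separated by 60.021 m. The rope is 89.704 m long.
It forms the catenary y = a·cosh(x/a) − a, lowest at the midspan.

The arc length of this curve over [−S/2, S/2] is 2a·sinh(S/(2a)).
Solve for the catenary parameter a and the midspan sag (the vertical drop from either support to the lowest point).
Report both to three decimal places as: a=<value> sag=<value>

a=18.591 sag=29.961

seed: a₀ = √(S³/(24(L−S))) = √(60.021³/(24·29.683)) = 17.421892
iter 1: u=1.722574  f(a)=+4.728e+00  f'(a)=-4.532e+00  a ← 17.421892 − (+4.728e+00/-4.532e+00) = 18.465199
iter 2: u=1.625247  f(a)=+4.580e-01  f'(a)=-3.693e+00  a ← 18.465199 − (+4.580e-01/-3.693e+00) = 18.589227
iter 3: u=1.614403  f(a)=+5.316e-03  f'(a)=-3.608e+00  a ← 18.589227 − (+5.316e-03/-3.608e+00) = 18.590701
iter 4: u=1.614275  f(a)=+7.344e-07  f'(a)=-3.607e+00  a ← 18.590701 − (+7.344e-07/-3.607e+00) = 18.590701
iter 5: u=1.614275  f(a)=+1.421e-14  f'(a)=-3.607e+00  a ← 18.590701 − (+1.421e-14/-3.607e+00) = 18.590701
converged: |Δa| < 1e-12 after 5 iterations
sag = a·(cosh(S/(2a)) − 1) = 18.590701·(cosh(1.614275) − 1) = 29.961498
T_max/T_min = cosh(S/(2a)) = 2.611639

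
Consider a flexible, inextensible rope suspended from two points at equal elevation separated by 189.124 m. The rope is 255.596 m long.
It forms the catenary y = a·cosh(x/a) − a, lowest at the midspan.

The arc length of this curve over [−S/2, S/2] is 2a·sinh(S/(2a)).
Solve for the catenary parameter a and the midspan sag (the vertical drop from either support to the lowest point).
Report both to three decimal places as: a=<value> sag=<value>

a=68.305 sag=76.601

seed: a₀ = √(S³/(24(L−S))) = √(189.124³/(24·66.472)) = 65.117088
iter 1: u=1.452184  f(a)=+7.371e+00  f'(a)=-2.506e+00  a ← 65.117088 − (+7.371e+00/-2.506e+00) = 68.058714
iter 2: u=1.389418  f(a)=+5.289e-01  f'(a)=-2.158e+00  a ← 68.058714 − (+5.289e-01/-2.158e+00) = 68.303810
iter 3: u=1.384432  f(a)=+3.189e-03  f'(a)=-2.132e+00  a ← 68.303810 − (+3.189e-03/-2.132e+00) = 68.305305
iter 4: u=1.384402  f(a)=+1.174e-07  f'(a)=-2.132e+00  a ← 68.305305 − (+1.174e-07/-2.132e+00) = 68.305305
iter 5: u=1.384402  f(a)=+5.684e-14  f'(a)=-2.132e+00  a ← 68.305305 − (+5.684e-14/-2.132e+00) = 68.305305
converged: |Δa| < 1e-12 after 5 iterations
sag = a·(cosh(S/(2a)) − 1) = 68.305305·(cosh(1.384402) − 1) = 76.601367
T_max/T_min = cosh(S/(2a)) = 2.121456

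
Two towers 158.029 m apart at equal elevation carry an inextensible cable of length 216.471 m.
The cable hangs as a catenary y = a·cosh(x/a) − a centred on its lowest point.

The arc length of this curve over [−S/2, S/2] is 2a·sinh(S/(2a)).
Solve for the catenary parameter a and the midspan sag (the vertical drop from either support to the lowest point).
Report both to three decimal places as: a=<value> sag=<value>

a=55.767 sag=65.990

seed: a₀ = √(S³/(24(L−S))) = √(158.029³/(24·58.442)) = 53.044094
iter 1: u=1.489600  f(a)=+6.837e+00  f'(a)=-2.733e+00  a ← 53.044094 − (+6.837e+00/-2.733e+00) = 55.545952
iter 2: u=1.422507  f(a)=+5.135e-01  f'(a)=-2.336e+00  a ← 55.545952 − (+5.135e-01/-2.336e+00) = 55.765724
iter 3: u=1.416901  f(a)=+3.416e-03  f'(a)=-2.305e+00  a ← 55.765724 − (+3.416e-03/-2.305e+00) = 55.767206
iter 4: u=1.416863  f(a)=+1.534e-07  f'(a)=-2.305e+00  a ← 55.767206 − (+1.534e-07/-2.305e+00) = 55.767206
iter 5: u=1.416863  f(a)=+2.842e-14  f'(a)=-2.305e+00  a ← 55.767206 − (+2.842e-14/-2.305e+00) = 55.767206
converged: |Δa| < 1e-12 after 5 iterations
sag = a·(cosh(S/(2a)) − 1) = 55.767206·(cosh(1.416863) − 1) = 65.990360
T_max/T_min = cosh(S/(2a)) = 2.183318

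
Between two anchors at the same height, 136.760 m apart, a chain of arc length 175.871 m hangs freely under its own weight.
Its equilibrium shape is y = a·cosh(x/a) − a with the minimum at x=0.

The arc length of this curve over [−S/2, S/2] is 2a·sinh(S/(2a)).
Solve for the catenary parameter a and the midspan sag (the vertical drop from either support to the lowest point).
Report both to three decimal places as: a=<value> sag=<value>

seed: a₀ = √(S³/(24(L−S))) = √(136.760³/(24·39.111)) = 52.201569
iter 1: u=1.309922  f(a)=+3.496e+00  f'(a)=-1.772e+00  a ← 52.201569 − (+3.496e+00/-1.772e+00) = 54.174609
iter 2: u=1.262215  f(a)=+2.080e-01  f'(a)=-1.567e+00  a ← 54.174609 − (+2.080e-01/-1.567e+00) = 54.307354
iter 3: u=1.259130  f(a)=+8.391e-04  f'(a)=-1.554e+00  a ← 54.307354 − (+8.391e-04/-1.554e+00) = 54.307894
iter 4: u=1.259117  f(a)=+1.378e-08  f'(a)=-1.554e+00  a ← 54.307894 − (+1.378e-08/-1.554e+00) = 54.307894
iter 5: u=1.259117  f(a)=+2.842e-14  f'(a)=-1.554e+00  a ← 54.307894 − (+2.842e-14/-1.554e+00) = 54.307894
converged: |Δa| < 1e-12 after 5 iterations
sag = a·(cosh(S/(2a)) − 1) = 54.307894·(cosh(1.259117) − 1) = 49.045865
T_max/T_min = cosh(S/(2a)) = 1.903107

a=54.308 sag=49.046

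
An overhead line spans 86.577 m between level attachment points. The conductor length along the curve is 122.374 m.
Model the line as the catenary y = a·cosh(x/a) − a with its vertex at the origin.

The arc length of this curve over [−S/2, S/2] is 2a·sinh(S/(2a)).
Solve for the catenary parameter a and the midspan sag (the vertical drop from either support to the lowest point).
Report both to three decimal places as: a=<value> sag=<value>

seed: a₀ = √(S³/(24(L−S))) = √(86.577³/(24·35.797)) = 27.483679
iter 1: u=1.575062  f(a)=+4.712e+00  f'(a)=-3.311e+00  a ← 27.483679 − (+4.712e+00/-3.311e+00) = 28.906684
iter 2: u=1.497526  f(a)=+3.907e-01  f'(a)=-2.783e+00  a ← 28.906684 − (+3.907e-01/-2.783e+00) = 29.047069
iter 3: u=1.490288  f(a)=+3.222e-03  f'(a)=-2.737e+00  a ← 29.047069 − (+3.222e-03/-2.737e+00) = 29.048246
iter 4: u=1.490228  f(a)=+2.232e-07  f'(a)=-2.737e+00  a ← 29.048246 − (+2.232e-07/-2.737e+00) = 29.048246
iter 5: u=1.490228  f(a)=+0.000e+00  f'(a)=-2.737e+00  a ← 29.048246 − (+0.000e+00/-2.737e+00) = 29.048246
converged: |Δa| < 1e-12 after 5 iterations
sag = a·(cosh(S/(2a)) − 1) = 29.048246·(cosh(1.490228) − 1) = 38.683944
T_max/T_min = cosh(S/(2a)) = 2.331714

a=29.048 sag=38.684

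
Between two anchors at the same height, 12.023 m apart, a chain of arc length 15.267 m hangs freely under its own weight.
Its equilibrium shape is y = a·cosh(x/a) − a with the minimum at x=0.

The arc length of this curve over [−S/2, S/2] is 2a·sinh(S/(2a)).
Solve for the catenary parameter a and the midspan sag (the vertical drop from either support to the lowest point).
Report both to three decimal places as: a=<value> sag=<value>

seed: a₀ = √(S³/(24(L−S))) = √(12.023³/(24·3.244)) = 4.724689
iter 1: u=1.272359  f(a)=+2.729e-01  f'(a)=-1.609e+00  a ← 4.724689 − (+2.729e-01/-1.609e+00) = 4.894345
iter 2: u=1.228254  f(a)=+1.539e-02  f'(a)=-1.432e+00  a ← 4.894345 − (+1.539e-02/-1.432e+00) = 4.905093
iter 3: u=1.225563  f(a)=+5.540e-05  f'(a)=-1.422e+00  a ← 4.905093 − (+5.540e-05/-1.422e+00) = 4.905132
iter 4: u=1.225553  f(a)=+7.237e-10  f'(a)=-1.422e+00  a ← 4.905132 − (+7.237e-10/-1.422e+00) = 4.905132
iter 5: u=1.225553  f(a)=+0.000e+00  f'(a)=-1.422e+00  a ← 4.905132 − (+0.000e+00/-1.422e+00) = 4.905132
converged: |Δa| < 1e-12 after 5 iterations
sag = a·(cosh(S/(2a)) − 1) = 4.905132·(cosh(1.225553) − 1) = 4.168492
T_max/T_min = cosh(S/(2a)) = 1.849823

a=4.905 sag=4.168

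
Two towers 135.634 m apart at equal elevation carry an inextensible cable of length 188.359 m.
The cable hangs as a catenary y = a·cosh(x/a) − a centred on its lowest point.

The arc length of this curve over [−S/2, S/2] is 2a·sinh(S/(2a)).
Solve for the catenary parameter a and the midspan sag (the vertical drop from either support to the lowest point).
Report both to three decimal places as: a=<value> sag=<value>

seed: a₀ = √(S³/(24(L−S))) = √(135.634³/(24·52.725)) = 44.405722
iter 1: u=1.527213  f(a)=+6.501e+00  f'(a)=-2.977e+00  a ← 44.405722 − (+6.501e+00/-2.977e+00) = 46.589816
iter 2: u=1.455619  f(a)=+5.104e-01  f'(a)=-2.526e+00  a ← 46.589816 − (+5.104e-01/-2.526e+00) = 46.791887
iter 3: u=1.449332  f(a)=+3.739e-03  f'(a)=-2.489e+00  a ← 46.791887 − (+3.739e-03/-2.489e+00) = 46.793389
iter 4: u=1.449286  f(a)=+2.039e-07  f'(a)=-2.489e+00  a ← 46.793389 − (+2.039e-07/-2.489e+00) = 46.793389
iter 5: u=1.449286  f(a)=+0.000e+00  f'(a)=-2.489e+00  a ← 46.793389 − (+0.000e+00/-2.489e+00) = 46.793389
converged: |Δa| < 1e-12 after 5 iterations
sag = a·(cosh(S/(2a)) − 1) = 46.793389·(cosh(1.449286) − 1) = 58.370291
T_max/T_min = cosh(S/(2a)) = 2.247405

a=46.793 sag=58.370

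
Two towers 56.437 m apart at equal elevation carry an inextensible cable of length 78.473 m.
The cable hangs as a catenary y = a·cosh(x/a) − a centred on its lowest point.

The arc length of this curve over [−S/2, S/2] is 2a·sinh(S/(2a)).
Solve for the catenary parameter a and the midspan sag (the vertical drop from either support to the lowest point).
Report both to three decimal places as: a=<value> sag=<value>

a=19.432 sag=24.353

seed: a₀ = √(S³/(24(L−S))) = √(56.437³/(24·22.036)) = 18.436305
iter 1: u=1.530594  f(a)=+2.730e+00  f'(a)=-2.999e+00  a ← 18.436305 − (+2.730e+00/-2.999e+00) = 19.346455
iter 2: u=1.458588  f(a)=+2.152e-01  f'(a)=-2.544e+00  a ← 19.346455 − (+2.152e-01/-2.544e+00) = 19.431050
iter 3: u=1.452238  f(a)=+1.590e-03  f'(a)=-2.506e+00  a ← 19.431050 − (+1.590e-03/-2.506e+00) = 19.431684
iter 4: u=1.452190  f(a)=+8.818e-08  f'(a)=-2.506e+00  a ← 19.431684 − (+8.818e-08/-2.506e+00) = 19.431684
iter 5: u=1.452190  f(a)=+0.000e+00  f'(a)=-2.506e+00  a ← 19.431684 − (+0.000e+00/-2.506e+00) = 19.431684
converged: |Δa| < 1e-12 after 5 iterations
sag = a·(cosh(S/(2a)) − 1) = 19.431684·(cosh(1.452190) − 1) = 24.352940
T_max/T_min = cosh(S/(2a)) = 2.253259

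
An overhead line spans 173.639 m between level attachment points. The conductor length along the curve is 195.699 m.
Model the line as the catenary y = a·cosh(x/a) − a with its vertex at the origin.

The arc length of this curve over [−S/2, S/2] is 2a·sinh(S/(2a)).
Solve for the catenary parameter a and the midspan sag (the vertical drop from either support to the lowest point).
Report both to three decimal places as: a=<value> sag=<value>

a=101.282 sag=39.546

seed: a₀ = √(S³/(24(L−S))) = √(173.639³/(24·22.060)) = 99.440326
iter 1: u=0.873081  f(a)=+8.562e-01  f'(a)=-4.784e-01  a ← 99.440326 − (+8.562e-01/-4.784e-01) = 101.229916
iter 2: u=0.857647  f(a)=+2.366e-02  f'(a)=-4.523e-01  a ← 101.229916 − (+2.366e-02/-4.523e-01) = 101.282224
iter 3: u=0.857204  f(a)=+1.921e-05  f'(a)=-4.516e-01  a ← 101.282224 − (+1.921e-05/-4.516e-01) = 101.282267
iter 4: u=0.857203  f(a)=+1.268e-11  f'(a)=-4.516e-01  a ← 101.282267 − (+1.268e-11/-4.516e-01) = 101.282267
converged: |Δa| < 1e-12 after 4 iterations
sag = a·(cosh(S/(2a)) − 1) = 101.282267·(cosh(0.857203) − 1) = 39.546076
T_max/T_min = cosh(S/(2a)) = 1.390454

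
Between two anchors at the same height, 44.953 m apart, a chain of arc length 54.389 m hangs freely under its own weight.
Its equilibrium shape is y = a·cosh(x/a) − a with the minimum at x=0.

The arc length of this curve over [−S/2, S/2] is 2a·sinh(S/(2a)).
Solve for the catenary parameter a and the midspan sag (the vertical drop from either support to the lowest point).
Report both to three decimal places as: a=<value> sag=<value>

seed: a₀ = √(S³/(24(L−S))) = √(44.953³/(24·9.436)) = 20.028039
iter 1: u=1.122252  f(a)=+6.123e-01  f'(a)=-1.066e+00  a ← 20.028039 − (+6.123e-01/-1.066e+00) = 20.602243
iter 2: u=1.090973  f(a)=+2.732e-02  f'(a)=-9.732e-01  a ← 20.602243 − (+2.732e-02/-9.732e-01) = 20.630317
iter 3: u=1.089489  f(a)=+6.001e-05  f'(a)=-9.689e-01  a ← 20.630317 − (+6.001e-05/-9.689e-01) = 20.630379
iter 4: u=1.089486  f(a)=+2.910e-10  f'(a)=-9.689e-01  a ← 20.630379 − (+2.910e-10/-9.689e-01) = 20.630379
iter 5: u=1.089486  f(a)=-7.105e-15  f'(a)=-9.689e-01  a ← 20.630379 − (-7.105e-15/-9.689e-01) = 20.630379
converged: |Δa| < 1e-12 after 5 iterations
sag = a·(cosh(S/(2a)) − 1) = 20.630379·(cosh(1.089486) − 1) = 13.503964
T_max/T_min = cosh(S/(2a)) = 1.654567

a=20.630 sag=13.504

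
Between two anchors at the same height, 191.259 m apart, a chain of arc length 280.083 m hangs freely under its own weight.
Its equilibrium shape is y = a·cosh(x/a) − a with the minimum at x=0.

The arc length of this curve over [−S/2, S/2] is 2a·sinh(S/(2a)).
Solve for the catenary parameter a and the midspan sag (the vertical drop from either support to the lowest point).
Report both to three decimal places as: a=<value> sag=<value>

seed: a₀ = √(S³/(24(L−S))) = √(191.259³/(24·88.824)) = 57.287786
iter 1: u=1.669283  f(a)=+1.323e+01  f'(a)=-4.056e+00  a ← 57.287786 − (+1.323e+01/-4.056e+00) = 60.549683
iter 2: u=1.579356  f(a)=+1.214e+00  f'(a)=-3.343e+00  a ← 60.549683 − (+1.214e+00/-3.343e+00) = 60.912876
iter 3: u=1.569939  f(a)=+1.250e-02  f'(a)=-3.274e+00  a ← 60.912876 − (+1.250e-02/-3.274e+00) = 60.916695
iter 4: u=1.569841  f(a)=+1.357e-06  f'(a)=-3.273e+00  a ← 60.916695 − (+1.357e-06/-3.273e+00) = 60.916696
iter 5: u=1.569841  f(a)=+1.137e-13  f'(a)=-3.273e+00  a ← 60.916696 − (+1.137e-13/-3.273e+00) = 60.916696
converged: |Δa| < 1e-12 after 5 iterations
sag = a·(cosh(S/(2a)) − 1) = 60.916696·(cosh(1.569841) − 1) = 91.800250
T_max/T_min = cosh(S/(2a)) = 2.506980

a=60.917 sag=91.800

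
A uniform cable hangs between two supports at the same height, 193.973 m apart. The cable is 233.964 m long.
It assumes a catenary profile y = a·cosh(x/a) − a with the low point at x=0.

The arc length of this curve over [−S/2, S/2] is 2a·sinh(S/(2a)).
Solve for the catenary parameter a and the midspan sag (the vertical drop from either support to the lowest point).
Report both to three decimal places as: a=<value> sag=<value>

a=89.780 sag=57.683

seed: a₀ = √(S³/(24(L−S))) = √(193.973³/(24·39.991)) = 87.201744
iter 1: u=1.112208  f(a)=+2.548e+00  f'(a)=-1.036e+00  a ← 87.201744 − (+2.548e+00/-1.036e+00) = 89.661280
iter 2: u=1.081699  f(a)=+1.118e-01  f'(a)=-9.467e-01  a ← 89.661280 − (+1.118e-01/-9.467e-01) = 89.779328
iter 3: u=1.080277  f(a)=+2.369e-04  f'(a)=-9.427e-01  a ← 89.779328 − (+2.369e-04/-9.427e-01) = 89.779579
iter 4: u=1.080273  f(a)=+1.070e-09  f'(a)=-9.427e-01  a ← 89.779579 − (+1.070e-09/-9.427e-01) = 89.779579
iter 5: u=1.080273  f(a)=+5.684e-14  f'(a)=-9.427e-01  a ← 89.779579 − (+5.684e-14/-9.427e-01) = 89.779579
converged: |Δa| < 1e-12 after 5 iterations
sag = a·(cosh(S/(2a)) − 1) = 89.779579·(cosh(1.080273) − 1) = 57.682827
T_max/T_min = cosh(S/(2a)) = 1.642494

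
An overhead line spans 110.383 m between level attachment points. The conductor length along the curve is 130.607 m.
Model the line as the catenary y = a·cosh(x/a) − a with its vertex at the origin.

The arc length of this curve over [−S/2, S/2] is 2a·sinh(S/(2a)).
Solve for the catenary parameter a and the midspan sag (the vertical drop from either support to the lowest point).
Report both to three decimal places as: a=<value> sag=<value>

a=54.029 sag=30.727

seed: a₀ = √(S³/(24(L−S))) = √(110.383³/(24·20.224)) = 52.639789
iter 1: u=1.048475  f(a)=+1.141e+00  f'(a)=-8.562e-01  a ← 52.639789 − (+1.141e+00/-8.562e-01) = 53.972532
iter 2: u=1.022585  f(a)=+4.478e-02  f'(a)=-7.902e-01  a ← 53.972532 − (+4.478e-02/-7.902e-01) = 54.029191
iter 3: u=1.021513  f(a)=+7.517e-05  f'(a)=-7.876e-01  a ← 54.029191 − (+7.517e-05/-7.876e-01) = 54.029287
iter 4: u=1.021511  f(a)=+2.126e-10  f'(a)=-7.876e-01  a ← 54.029287 − (+2.126e-10/-7.876e-01) = 54.029287
iter 5: u=1.021511  f(a)=+0.000e+00  f'(a)=-7.876e-01  a ← 54.029287 − (+0.000e+00/-7.876e-01) = 54.029287
converged: |Δa| < 1e-12 after 5 iterations
sag = a·(cosh(S/(2a)) − 1) = 54.029287·(cosh(1.021511) − 1) = 30.727488
T_max/T_min = cosh(S/(2a)) = 1.568719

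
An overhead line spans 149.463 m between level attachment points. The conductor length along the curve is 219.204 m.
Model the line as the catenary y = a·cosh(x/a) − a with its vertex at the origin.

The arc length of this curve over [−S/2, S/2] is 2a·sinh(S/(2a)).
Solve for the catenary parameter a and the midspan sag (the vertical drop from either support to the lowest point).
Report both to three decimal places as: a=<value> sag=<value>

seed: a₀ = √(S³/(24(L−S))) = √(149.463³/(24·69.741)) = 44.663303
iter 1: u=1.673219  f(a)=+1.044e+01  f'(a)=-4.089e+00  a ← 44.663303 − (+1.044e+01/-4.089e+00) = 47.216073
iter 2: u=1.582756  f(a)=+9.619e-01  f'(a)=-3.368e+00  a ← 47.216073 − (+9.619e-01/-3.368e+00) = 47.501708
iter 3: u=1.573238  f(a)=+9.997e-03  f'(a)=-3.298e+00  a ← 47.501708 − (+9.997e-03/-3.298e+00) = 47.504739
iter 4: u=1.573138  f(a)=+1.105e-06  f'(a)=-3.297e+00  a ← 47.504739 − (+1.105e-06/-3.297e+00) = 47.504739
iter 5: u=1.573138  f(a)=+5.684e-14  f'(a)=-3.297e+00  a ← 47.504739 − (+5.684e-14/-3.297e+00) = 47.504739
converged: |Δa| < 1e-12 after 5 iterations
sag = a·(cosh(S/(2a)) − 1) = 47.504739·(cosh(1.573138) − 1) = 71.949430
T_max/T_min = cosh(S/(2a)) = 2.514574

a=47.505 sag=71.949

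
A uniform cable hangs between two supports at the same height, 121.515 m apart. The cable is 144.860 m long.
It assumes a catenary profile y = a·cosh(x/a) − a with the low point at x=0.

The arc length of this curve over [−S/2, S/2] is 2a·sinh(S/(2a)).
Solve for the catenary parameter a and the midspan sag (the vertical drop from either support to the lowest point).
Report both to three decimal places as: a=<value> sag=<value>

seed: a₀ = √(S³/(24(L−S))) = √(121.515³/(24·23.345)) = 56.590337
iter 1: u=1.073637  f(a)=+1.383e+00  f'(a)=-9.242e-01  a ← 56.590337 − (+1.383e+00/-9.242e-01) = 58.086848
iter 2: u=1.045977  f(a)=+5.676e-02  f'(a)=-8.497e-01  a ← 58.086848 − (+5.676e-02/-8.497e-01) = 58.153647
iter 3: u=1.044775  f(a)=+1.047e-04  f'(a)=-8.466e-01  a ← 58.153647 − (+1.047e-04/-8.466e-01) = 58.153770
iter 4: u=1.044773  f(a)=+3.573e-10  f'(a)=-8.466e-01  a ← 58.153770 − (+3.573e-10/-8.466e-01) = 58.153770
iter 5: u=1.044773  f(a)=+2.842e-14  f'(a)=-8.466e-01  a ← 58.153770 − (+2.842e-14/-8.466e-01) = 58.153770
converged: |Δa| < 1e-12 after 5 iterations
sag = a·(cosh(S/(2a)) − 1) = 58.153770·(cosh(1.044773) − 1) = 34.733074
T_max/T_min = cosh(S/(2a)) = 1.597263

a=58.154 sag=34.733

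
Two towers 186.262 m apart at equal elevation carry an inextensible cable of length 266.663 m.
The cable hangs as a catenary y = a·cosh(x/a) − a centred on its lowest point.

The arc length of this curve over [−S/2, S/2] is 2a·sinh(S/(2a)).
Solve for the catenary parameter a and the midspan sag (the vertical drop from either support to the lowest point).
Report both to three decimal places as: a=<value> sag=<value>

seed: a₀ = √(S³/(24(L−S))) = √(186.262³/(24·80.401)) = 57.869542
iter 1: u=1.609327  f(a)=+1.108e+01  f'(a)=-3.568e+00  a ← 57.869542 − (+1.108e+01/-3.568e+00) = 60.973988
iter 2: u=1.527389  f(a)=+9.538e-01  f'(a)=-2.978e+00  a ← 60.973988 − (+9.538e-01/-2.978e+00) = 61.294290
iter 3: u=1.519407  f(a)=+8.544e-03  f'(a)=-2.925e+00  a ← 61.294290 − (+8.544e-03/-2.925e+00) = 61.297211
iter 4: u=1.519335  f(a)=+6.991e-07  f'(a)=-2.924e+00  a ← 61.297211 − (+6.991e-07/-2.924e+00) = 61.297211
iter 5: u=1.519335  f(a)=+0.000e+00  f'(a)=-2.924e+00  a ← 61.297211 − (+0.000e+00/-2.924e+00) = 61.297211
converged: |Δa| < 1e-12 after 5 iterations
sag = a·(cosh(S/(2a)) − 1) = 61.297211·(cosh(1.519335) − 1) = 85.449635
T_max/T_min = cosh(S/(2a)) = 2.394022

a=61.297 sag=85.450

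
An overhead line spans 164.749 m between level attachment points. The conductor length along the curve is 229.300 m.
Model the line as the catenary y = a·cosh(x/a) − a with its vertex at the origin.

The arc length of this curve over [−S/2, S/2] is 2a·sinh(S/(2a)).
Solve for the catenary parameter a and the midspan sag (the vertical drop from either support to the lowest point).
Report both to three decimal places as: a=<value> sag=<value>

seed: a₀ = √(S³/(24(L−S))) = √(164.749³/(24·64.551)) = 53.725080
iter 1: u=1.533260  f(a)=+8.026e+00  f'(a)=-3.017e+00  a ← 53.725080 − (+8.026e+00/-3.017e+00) = 56.385068
iter 2: u=1.460928  f(a)=+6.346e-01  f'(a)=-2.558e+00  a ← 56.385068 − (+6.346e-01/-2.558e+00) = 56.633200
iter 3: u=1.454527  f(a)=+4.720e-03  f'(a)=-2.520e+00  a ← 56.633200 − (+4.720e-03/-2.520e+00) = 56.635073
iter 4: u=1.454479  f(a)=+2.654e-07  f'(a)=-2.519e+00  a ← 56.635073 − (+2.654e-07/-2.519e+00) = 56.635073
iter 5: u=1.454479  f(a)=+0.000e+00  f'(a)=-2.519e+00  a ← 56.635073 − (+0.000e+00/-2.519e+00) = 56.635073
converged: |Δa| < 1e-12 after 5 iterations
sag = a·(cosh(S/(2a)) − 1) = 56.635073·(cosh(1.454479) − 1) = 71.240468
T_max/T_min = cosh(S/(2a)) = 2.257886

a=56.635 sag=71.240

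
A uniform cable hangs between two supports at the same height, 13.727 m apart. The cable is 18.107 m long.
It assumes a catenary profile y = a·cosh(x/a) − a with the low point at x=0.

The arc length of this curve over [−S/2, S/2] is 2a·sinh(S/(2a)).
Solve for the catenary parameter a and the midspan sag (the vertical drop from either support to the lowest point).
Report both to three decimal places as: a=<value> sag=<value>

seed: a₀ = √(S³/(24(L−S))) = √(13.727³/(24·4.380)) = 4.960447
iter 1: u=1.383646  f(a)=+4.389e-01  f'(a)=-2.128e+00  a ← 4.960447 − (+4.389e-01/-2.128e+00) = 5.166694
iter 2: u=1.328412  f(a)=+2.886e-02  f'(a)=-1.857e+00  a ← 5.166694 − (+2.886e-02/-1.857e+00) = 5.182238
iter 3: u=1.324428  f(a)=+1.442e-04  f'(a)=-1.838e+00  a ← 5.182238 − (+1.442e-04/-1.838e+00) = 5.182316
iter 4: u=1.324408  f(a)=+3.638e-09  f'(a)=-1.838e+00  a ← 5.182316 − (+3.638e-09/-1.838e+00) = 5.182317
iter 5: u=1.324408  f(a)=+3.553e-15  f'(a)=-1.838e+00  a ← 5.182317 − (+3.553e-15/-1.838e+00) = 5.182317
converged: |Δa| < 1e-12 after 5 iterations
sag = a·(cosh(S/(2a)) − 1) = 5.182317·(cosh(1.324408) − 1) = 5.249475
T_max/T_min = cosh(S/(2a)) = 2.012959

a=5.182 sag=5.249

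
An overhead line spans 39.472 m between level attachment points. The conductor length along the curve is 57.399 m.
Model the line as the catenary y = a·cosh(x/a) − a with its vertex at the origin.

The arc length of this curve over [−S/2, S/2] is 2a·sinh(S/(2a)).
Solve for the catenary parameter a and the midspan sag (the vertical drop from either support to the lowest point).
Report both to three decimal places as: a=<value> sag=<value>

a=12.698 sag=18.685

seed: a₀ = √(S³/(24(L−S))) = √(39.472³/(24·17.927)) = 11.955680
iter 1: u=1.650764  f(a)=+2.607e+00  f'(a)=-3.900e+00  a ← 11.955680 − (+2.607e+00/-3.900e+00) = 12.624228
iter 2: u=1.563343  f(a)=+2.347e-01  f'(a)=-3.227e+00  a ← 12.624228 − (+2.347e-01/-3.227e+00) = 12.696956
iter 3: u=1.554388  f(a)=+2.317e-03  f'(a)=-3.163e+00  a ← 12.696956 − (+2.317e-03/-3.163e+00) = 12.697689
iter 4: u=1.554299  f(a)=+2.307e-07  f'(a)=-3.163e+00  a ← 12.697689 − (+2.307e-07/-3.163e+00) = 12.697689
iter 5: u=1.554299  f(a)=-1.421e-14  f'(a)=-3.163e+00  a ← 12.697689 − (-1.421e-14/-3.163e+00) = 12.697689
converged: |Δa| < 1e-12 after 5 iterations
sag = a·(cosh(S/(2a)) − 1) = 12.697689·(cosh(1.554299) − 1) = 18.685310
T_max/T_min = cosh(S/(2a)) = 2.471552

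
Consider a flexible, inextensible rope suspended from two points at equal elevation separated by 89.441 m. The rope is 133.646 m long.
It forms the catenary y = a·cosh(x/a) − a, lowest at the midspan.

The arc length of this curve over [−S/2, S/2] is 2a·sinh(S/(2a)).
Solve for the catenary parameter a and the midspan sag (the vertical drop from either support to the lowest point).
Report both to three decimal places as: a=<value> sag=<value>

seed: a₀ = √(S³/(24(L−S))) = √(89.441³/(24·44.205)) = 25.969504
iter 1: u=1.722039  f(a)=+7.037e+00  f'(a)=-4.527e+00  a ← 25.969504 − (+7.037e+00/-4.527e+00) = 27.523912
iter 2: u=1.624787  f(a)=+6.813e-01  f'(a)=-3.689e+00  a ← 27.523912 − (+6.813e-01/-3.689e+00) = 27.708581
iter 3: u=1.613958  f(a)=+7.898e-03  f'(a)=-3.604e+00  a ← 27.708581 − (+7.898e-03/-3.604e+00) = 27.710772
iter 4: u=1.613831  f(a)=+1.089e-06  f'(a)=-3.603e+00  a ← 27.710772 − (+1.089e-06/-3.603e+00) = 27.710773
iter 5: u=1.613831  f(a)=+0.000e+00  f'(a)=-3.603e+00  a ← 27.710773 − (+0.000e+00/-3.603e+00) = 27.710773
converged: |Δa| < 1e-12 after 5 iterations
sag = a·(cosh(S/(2a)) − 1) = 27.710773·(cosh(1.613831) − 1) = 44.630089
T_max/T_min = cosh(S/(2a)) = 2.610568

a=27.711 sag=44.630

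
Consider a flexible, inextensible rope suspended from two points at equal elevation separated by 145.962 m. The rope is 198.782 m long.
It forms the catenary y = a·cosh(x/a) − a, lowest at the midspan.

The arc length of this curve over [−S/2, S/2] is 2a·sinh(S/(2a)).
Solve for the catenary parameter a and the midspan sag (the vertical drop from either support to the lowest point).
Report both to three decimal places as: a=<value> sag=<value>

a=52.020 sag=60.161

seed: a₀ = √(S³/(24(L−S))) = √(145.962³/(24·52.820)) = 49.528467
iter 1: u=1.473516  f(a)=+6.040e+00  f'(a)=-2.633e+00  a ← 49.528467 − (+6.040e+00/-2.633e+00) = 51.822002
iter 2: u=1.408301  f(a)=+4.449e-01  f'(a)=-2.259e+00  a ← 51.822002 − (+4.449e-01/-2.259e+00) = 52.018979
iter 3: u=1.402969  f(a)=+2.838e-03  f'(a)=-2.230e+00  a ← 52.018979 − (+2.838e-03/-2.230e+00) = 52.020252
iter 4: u=1.402934  f(a)=+1.171e-07  f'(a)=-2.230e+00  a ← 52.020252 − (+1.171e-07/-2.230e+00) = 52.020252
iter 5: u=1.402934  f(a)=+2.842e-14  f'(a)=-2.230e+00  a ← 52.020252 − (+2.842e-14/-2.230e+00) = 52.020252
converged: |Δa| < 1e-12 after 5 iterations
sag = a·(cosh(S/(2a)) − 1) = 52.020252·(cosh(1.402934) − 1) = 60.161197
T_max/T_min = cosh(S/(2a)) = 2.156496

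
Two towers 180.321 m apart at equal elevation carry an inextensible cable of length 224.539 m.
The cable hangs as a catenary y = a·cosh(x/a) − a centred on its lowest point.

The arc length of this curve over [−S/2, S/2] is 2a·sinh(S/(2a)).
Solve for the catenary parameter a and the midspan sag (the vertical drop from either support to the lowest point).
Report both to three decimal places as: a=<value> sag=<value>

seed: a₀ = √(S³/(24(L−S))) = √(180.321³/(24·44.218)) = 74.330027
iter 1: u=1.212975  f(a)=+3.369e+00  f'(a)=-1.374e+00  a ← 74.330027 − (+3.369e+00/-1.374e+00) = 76.781660
iter 2: u=1.174245  f(a)=+1.739e-01  f'(a)=-1.236e+00  a ← 76.781660 − (+1.739e-01/-1.236e+00) = 76.922361
iter 3: u=1.172097  f(a)=+5.188e-04  f'(a)=-1.228e+00  a ← 76.922361 − (+5.188e-04/-1.228e+00) = 76.922783
iter 4: u=1.172091  f(a)=+4.650e-09  f'(a)=-1.228e+00  a ← 76.922783 − (+4.650e-09/-1.228e+00) = 76.922783
iter 5: u=1.172091  f(a)=+2.842e-14  f'(a)=-1.228e+00  a ← 76.922783 − (+2.842e-14/-1.228e+00) = 76.922783
converged: |Δa| < 1e-12 after 5 iterations
sag = a·(cosh(S/(2a)) − 1) = 76.922783·(cosh(1.172091) − 1) = 59.171137
T_max/T_min = cosh(S/(2a)) = 1.769228

a=76.923 sag=59.171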